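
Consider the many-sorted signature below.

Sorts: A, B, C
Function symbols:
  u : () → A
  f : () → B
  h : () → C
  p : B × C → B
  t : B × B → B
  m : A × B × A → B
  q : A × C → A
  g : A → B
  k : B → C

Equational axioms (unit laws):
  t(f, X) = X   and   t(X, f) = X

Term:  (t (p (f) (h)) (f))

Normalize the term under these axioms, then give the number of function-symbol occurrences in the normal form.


size = 3

1. (t (p (f) (h)) (f))  →  (p (f) (h))
normal form: (p (f) (h))


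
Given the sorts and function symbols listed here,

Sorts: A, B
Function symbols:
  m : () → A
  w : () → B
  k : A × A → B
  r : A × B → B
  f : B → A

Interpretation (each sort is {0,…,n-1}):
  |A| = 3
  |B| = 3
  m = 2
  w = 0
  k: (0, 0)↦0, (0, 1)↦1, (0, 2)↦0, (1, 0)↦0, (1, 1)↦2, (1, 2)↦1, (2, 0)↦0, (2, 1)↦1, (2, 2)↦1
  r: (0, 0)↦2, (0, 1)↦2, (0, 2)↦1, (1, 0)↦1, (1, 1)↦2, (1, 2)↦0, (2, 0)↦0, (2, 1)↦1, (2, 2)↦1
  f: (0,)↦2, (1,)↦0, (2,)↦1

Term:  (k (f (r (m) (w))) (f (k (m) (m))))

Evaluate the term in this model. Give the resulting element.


  m = 2
  w = 0
  (r (m) (w)) = r(2, 0) = 0
  (f (r (m) (w))) = f(0,) = 2
  m = 2
  m = 2
  (k (m) (m)) = k(2, 2) = 1
  (f (k (m) (m))) = f(1,) = 0
  (k (f (r (m) (w))) (f (k (m) (m)))) = k(2, 0) = 0

value = 0


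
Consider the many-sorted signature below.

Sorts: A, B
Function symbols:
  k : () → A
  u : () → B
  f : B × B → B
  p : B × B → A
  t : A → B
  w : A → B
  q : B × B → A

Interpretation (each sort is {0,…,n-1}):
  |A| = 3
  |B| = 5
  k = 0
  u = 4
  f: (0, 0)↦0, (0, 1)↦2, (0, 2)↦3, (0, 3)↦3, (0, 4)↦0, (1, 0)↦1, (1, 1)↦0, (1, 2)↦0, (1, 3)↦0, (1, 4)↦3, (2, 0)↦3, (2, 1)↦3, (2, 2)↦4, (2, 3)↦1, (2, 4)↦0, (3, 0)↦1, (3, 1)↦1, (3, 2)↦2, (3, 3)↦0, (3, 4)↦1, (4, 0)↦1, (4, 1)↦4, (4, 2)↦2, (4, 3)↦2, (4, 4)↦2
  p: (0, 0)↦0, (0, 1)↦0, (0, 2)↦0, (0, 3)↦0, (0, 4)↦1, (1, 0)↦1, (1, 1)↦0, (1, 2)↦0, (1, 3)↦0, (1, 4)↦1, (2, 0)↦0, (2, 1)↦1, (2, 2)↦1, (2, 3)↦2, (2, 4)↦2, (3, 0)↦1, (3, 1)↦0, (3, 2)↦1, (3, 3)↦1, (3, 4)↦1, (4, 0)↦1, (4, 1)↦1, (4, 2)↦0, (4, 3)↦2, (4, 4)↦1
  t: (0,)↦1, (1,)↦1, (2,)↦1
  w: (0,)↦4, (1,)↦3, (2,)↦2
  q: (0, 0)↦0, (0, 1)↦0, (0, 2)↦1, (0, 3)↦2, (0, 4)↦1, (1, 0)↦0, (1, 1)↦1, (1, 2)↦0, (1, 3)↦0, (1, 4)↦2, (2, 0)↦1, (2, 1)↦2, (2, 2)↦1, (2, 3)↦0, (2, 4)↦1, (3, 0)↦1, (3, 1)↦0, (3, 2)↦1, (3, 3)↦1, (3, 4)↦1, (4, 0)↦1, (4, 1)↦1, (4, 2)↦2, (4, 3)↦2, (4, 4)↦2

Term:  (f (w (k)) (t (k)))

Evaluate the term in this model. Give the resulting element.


  k = 0
  (w (k)) = w(0,) = 4
  k = 0
  (t (k)) = t(0,) = 1
  (f (w (k)) (t (k))) = f(4, 1) = 4

value = 4


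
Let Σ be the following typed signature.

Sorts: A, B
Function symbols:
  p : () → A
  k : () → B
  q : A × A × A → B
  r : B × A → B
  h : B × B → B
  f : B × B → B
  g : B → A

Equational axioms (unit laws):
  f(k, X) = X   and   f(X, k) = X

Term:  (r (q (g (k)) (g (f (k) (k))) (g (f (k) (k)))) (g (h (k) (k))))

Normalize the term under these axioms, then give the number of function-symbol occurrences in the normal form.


1. (r (q (g (k)) (g (f (k) (k))) (g (f (k) (k)))) (g (h (k) (k))))  →  (r (q (g (k)) (g (k)) (g (f (k) (k)))) (g (h (k) (k))))
2. (r (q (g (k)) (g (k)) (g (f (k) (k)))) (g (h (k) (k))))  →  (r (q (g (k)) (g (k)) (g (k))) (g (h (k) (k))))
normal form: (r (q (g (k)) (g (k)) (g (k))) (g (h (k) (k))))

size = 12


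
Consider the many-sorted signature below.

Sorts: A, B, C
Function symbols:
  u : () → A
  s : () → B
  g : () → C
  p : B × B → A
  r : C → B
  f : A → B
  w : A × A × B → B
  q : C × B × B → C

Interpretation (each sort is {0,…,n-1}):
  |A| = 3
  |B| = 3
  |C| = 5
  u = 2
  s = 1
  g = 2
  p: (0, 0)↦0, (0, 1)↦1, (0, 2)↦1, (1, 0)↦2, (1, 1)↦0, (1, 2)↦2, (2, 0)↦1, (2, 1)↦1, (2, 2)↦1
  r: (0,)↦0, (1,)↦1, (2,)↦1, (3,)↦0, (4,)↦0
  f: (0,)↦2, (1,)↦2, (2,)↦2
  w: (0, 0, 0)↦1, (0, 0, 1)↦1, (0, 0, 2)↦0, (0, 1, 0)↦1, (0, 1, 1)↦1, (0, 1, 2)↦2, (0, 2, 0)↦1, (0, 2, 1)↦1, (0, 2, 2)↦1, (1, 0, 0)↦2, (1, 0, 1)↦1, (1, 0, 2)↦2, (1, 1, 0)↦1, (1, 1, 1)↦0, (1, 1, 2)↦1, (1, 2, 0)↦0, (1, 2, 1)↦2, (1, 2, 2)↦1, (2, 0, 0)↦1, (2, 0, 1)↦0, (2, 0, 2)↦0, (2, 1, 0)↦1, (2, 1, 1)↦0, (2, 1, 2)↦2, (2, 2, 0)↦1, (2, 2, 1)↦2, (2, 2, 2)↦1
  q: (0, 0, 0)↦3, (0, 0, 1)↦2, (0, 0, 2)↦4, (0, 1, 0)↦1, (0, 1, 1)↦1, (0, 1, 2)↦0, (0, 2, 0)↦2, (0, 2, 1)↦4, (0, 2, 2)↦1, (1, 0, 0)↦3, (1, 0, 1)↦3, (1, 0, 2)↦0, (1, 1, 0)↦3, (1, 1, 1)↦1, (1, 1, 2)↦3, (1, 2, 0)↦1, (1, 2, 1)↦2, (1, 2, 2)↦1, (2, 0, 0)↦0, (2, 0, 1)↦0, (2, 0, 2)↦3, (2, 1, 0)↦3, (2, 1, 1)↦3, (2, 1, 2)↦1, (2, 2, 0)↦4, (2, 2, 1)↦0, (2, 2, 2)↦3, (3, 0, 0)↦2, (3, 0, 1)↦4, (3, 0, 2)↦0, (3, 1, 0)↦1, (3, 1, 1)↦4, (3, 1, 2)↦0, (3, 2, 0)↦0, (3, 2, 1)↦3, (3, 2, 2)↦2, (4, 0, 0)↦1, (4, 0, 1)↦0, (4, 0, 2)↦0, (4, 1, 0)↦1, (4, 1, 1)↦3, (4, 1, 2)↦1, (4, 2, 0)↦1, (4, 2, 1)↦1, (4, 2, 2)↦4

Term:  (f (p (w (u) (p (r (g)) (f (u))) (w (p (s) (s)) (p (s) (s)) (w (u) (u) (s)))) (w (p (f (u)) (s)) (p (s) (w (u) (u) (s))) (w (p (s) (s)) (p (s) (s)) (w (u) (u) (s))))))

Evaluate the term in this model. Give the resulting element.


value = 2

  u = 2
  g = 2
  (r (g)) = r(2,) = 1
  u = 2
  (f (u)) = f(2,) = 2
  (p (r (g)) (f (u))) = p(1, 2) = 2
  s = 1
  s = 1
  (p (s) (s)) = p(1, 1) = 0
  s = 1
  s = 1
  (p (s) (s)) = p(1, 1) = 0
  u = 2
  u = 2
  s = 1
  (w (u) (u) (s)) = w(2, 2, 1) = 2
  (w (p (s) (s)) (p (s) (s)) (w (u) (u) (s))) = w(0, 0, 2) = 0
  (w (u) (p (r (g)) (f (u))) (w (p (s) (s)) (p (s) (s)) (w (u) (u) (s)))) = w(2, 2, 0) = 1
  u = 2
  (f (u)) = f(2,) = 2
  s = 1
  (p (f (u)) (s)) = p(2, 1) = 1
  s = 1
  u = 2
  u = 2
  s = 1
  (w (u) (u) (s)) = w(2, 2, 1) = 2
  (p (s) (w (u) (u) (s))) = p(1, 2) = 2
  s = 1
  s = 1
  (p (s) (s)) = p(1, 1) = 0
  s = 1
  s = 1
  (p (s) (s)) = p(1, 1) = 0
  u = 2
  u = 2
  s = 1
  (w (u) (u) (s)) = w(2, 2, 1) = 2
  (w (p (s) (s)) (p (s) (s)) (w (u) (u) (s))) = w(0, 0, 2) = 0
  (w (p (f (u)) (s)) (p (s) (w (u) (u) (s))) (w (p (s) (s)) (p (s) (s)) (w (u) (u) (s)))) = w(1, 2, 0) = 0
  (p (w (u) (p (r (g)) (f (u))) (w (p (s) (s)) (p (s) (s)) (w (u) (u) (s)))) (w (p (f (u)) (s)) (p (s) (w (u) (u) (s))) (w (p (s) (s)) (p (s) (s)) (w (u) (u) (s))))) = p(1, 0) = 2
  (f (p (w (u) (p (r (g)) (f (u))) (w (p (s) (s)) (p (s) (s)) (w (u) (u) (s)))) (w (p (f (u)) (s)) (p (s) (w (u) (u) (s))) (w (p (s) (s)) (p (s) (s)) (w (u) (u) (s)))))) = f(2,) = 2


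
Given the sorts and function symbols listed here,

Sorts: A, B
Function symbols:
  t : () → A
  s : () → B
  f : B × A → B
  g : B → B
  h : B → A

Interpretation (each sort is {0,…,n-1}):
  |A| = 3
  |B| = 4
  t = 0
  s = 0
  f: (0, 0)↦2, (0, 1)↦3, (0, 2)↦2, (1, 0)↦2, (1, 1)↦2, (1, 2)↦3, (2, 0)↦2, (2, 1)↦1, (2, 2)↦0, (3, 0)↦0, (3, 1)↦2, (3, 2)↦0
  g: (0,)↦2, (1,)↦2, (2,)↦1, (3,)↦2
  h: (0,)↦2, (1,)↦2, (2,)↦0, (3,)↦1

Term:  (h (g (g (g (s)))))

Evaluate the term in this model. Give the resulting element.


  s = 0
  (g (s)) = g(0,) = 2
  (g (g (s))) = g(2,) = 1
  (g (g (g (s)))) = g(1,) = 2
  (h (g (g (g (s))))) = h(2,) = 0

value = 0


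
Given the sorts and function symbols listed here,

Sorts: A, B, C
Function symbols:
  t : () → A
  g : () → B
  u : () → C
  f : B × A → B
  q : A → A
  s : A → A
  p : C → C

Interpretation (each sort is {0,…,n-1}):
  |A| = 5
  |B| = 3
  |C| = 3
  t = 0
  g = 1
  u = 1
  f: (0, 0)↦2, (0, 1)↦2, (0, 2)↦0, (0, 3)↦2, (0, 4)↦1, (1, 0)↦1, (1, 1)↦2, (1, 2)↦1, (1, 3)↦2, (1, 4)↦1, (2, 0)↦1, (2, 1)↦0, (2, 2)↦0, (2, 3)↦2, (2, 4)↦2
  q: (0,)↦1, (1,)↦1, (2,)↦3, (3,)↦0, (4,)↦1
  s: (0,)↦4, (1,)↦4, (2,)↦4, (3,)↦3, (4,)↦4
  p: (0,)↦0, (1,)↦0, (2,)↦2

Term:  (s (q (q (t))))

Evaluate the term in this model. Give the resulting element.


value = 4

  t = 0
  (q (t)) = q(0,) = 1
  (q (q (t))) = q(1,) = 1
  (s (q (q (t)))) = s(1,) = 4


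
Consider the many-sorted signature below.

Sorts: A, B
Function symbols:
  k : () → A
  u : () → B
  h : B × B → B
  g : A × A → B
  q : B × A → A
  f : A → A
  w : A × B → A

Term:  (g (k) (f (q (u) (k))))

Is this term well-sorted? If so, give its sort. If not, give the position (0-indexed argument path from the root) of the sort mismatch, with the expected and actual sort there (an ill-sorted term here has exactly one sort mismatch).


well-sorted; sort = B

  (k) : A
      (u) : B
      (k) : A
    (q (u) (k)) : A
  (f (q (u) (k))) : A
(g (k) (f (q (u) (k)))) : B


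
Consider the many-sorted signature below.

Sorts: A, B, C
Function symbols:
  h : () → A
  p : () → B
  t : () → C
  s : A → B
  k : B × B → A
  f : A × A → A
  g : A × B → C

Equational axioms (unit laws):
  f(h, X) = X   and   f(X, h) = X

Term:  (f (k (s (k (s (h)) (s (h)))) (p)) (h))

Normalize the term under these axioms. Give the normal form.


1. (f (k (s (k (s (h)) (s (h)))) (p)) (h))  →  (k (s (k (s (h)) (s (h)))) (p))

normal form = (k (s (k (s (h)) (s (h)))) (p))


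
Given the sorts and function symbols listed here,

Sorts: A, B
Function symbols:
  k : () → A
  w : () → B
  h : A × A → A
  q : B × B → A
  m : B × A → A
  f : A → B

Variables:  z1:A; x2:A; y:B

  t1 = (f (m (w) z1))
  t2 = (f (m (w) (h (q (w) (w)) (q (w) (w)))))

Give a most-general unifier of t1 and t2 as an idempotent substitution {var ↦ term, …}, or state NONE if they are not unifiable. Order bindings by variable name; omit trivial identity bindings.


{z1 ↦ (h (q (w) (w)) (q (w) (w)))}


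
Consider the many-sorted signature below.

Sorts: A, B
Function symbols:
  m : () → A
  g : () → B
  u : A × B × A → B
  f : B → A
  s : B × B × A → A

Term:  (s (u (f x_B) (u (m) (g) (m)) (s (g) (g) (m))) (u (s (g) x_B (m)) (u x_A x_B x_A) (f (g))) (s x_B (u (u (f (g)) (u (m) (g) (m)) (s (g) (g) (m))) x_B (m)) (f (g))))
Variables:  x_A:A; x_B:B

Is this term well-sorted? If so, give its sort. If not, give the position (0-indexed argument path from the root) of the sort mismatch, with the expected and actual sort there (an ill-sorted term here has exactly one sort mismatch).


      x_B : B
    (f x_B) : A
      (m) : A
      (g) : B
      (m) : A
    (u (m) (g) (m)) : B
      (g) : B
      (g) : B
      (m) : A
    (s (g) (g) (m)) : A
  (u (f x_B) (u (m) (g) (m)) (s (g) (g) (m))) : B
      (g) : B
      x_B : B
      (m) : A
    (s (g) x_B (m)) : A
      x_A : A
      x_B : B
      x_A : A
    (u x_A x_B x_A) : B
      (g) : B
    (f (g)) : A
  (u (s (g) x_B (m)) (u x_A x_B x_A) (f (g))) : B
    x_B : B
          (g) : B
        (f (g)) : A
          (m) : A
          (g) : B
          (m) : A
        (u (m) (g) (m)) : B
          (g) : B
          (g) : B
          (m) : A
        (s (g) (g) (m)) : A
      (u (f (g)) (u (m) (g) (m)) (s (g) (g) (m))) : B
      x_B : B
      (m) : A
    (u (u (f (g)) (u (m) (g) (m)) (s (g) (g) (m))) x_B (m)) : ✗ arg 0 at [2, 1, 0] has sort B, expected A
      (g) : B
    (f (g)) : A

ill-sorted at position [2, 1, 0]: expected A, got B


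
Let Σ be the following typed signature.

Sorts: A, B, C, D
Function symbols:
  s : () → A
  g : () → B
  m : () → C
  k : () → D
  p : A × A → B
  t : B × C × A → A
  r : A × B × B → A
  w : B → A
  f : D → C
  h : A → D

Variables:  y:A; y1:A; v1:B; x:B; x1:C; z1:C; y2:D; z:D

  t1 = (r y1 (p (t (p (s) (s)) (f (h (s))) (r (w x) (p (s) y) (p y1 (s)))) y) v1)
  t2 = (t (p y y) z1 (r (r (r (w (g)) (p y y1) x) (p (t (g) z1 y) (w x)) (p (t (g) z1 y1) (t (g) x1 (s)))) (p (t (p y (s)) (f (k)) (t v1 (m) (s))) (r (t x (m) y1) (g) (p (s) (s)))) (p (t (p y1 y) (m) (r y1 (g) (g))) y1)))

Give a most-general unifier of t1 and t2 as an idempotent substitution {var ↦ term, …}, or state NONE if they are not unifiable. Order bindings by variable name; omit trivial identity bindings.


head clash or occurs-check failure — not unifiable

NONE (not unifiable)


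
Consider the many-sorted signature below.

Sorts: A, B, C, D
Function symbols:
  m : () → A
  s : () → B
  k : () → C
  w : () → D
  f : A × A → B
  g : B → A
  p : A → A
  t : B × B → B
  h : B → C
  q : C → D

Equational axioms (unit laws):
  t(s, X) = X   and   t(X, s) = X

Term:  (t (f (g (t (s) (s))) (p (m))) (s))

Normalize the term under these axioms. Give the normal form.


1. (t (f (g (t (s) (s))) (p (m))) (s))  →  (f (g (t (s) (s))) (p (m)))
2. (f (g (t (s) (s))) (p (m)))  →  (f (g (s)) (p (m)))

normal form = (f (g (s)) (p (m)))


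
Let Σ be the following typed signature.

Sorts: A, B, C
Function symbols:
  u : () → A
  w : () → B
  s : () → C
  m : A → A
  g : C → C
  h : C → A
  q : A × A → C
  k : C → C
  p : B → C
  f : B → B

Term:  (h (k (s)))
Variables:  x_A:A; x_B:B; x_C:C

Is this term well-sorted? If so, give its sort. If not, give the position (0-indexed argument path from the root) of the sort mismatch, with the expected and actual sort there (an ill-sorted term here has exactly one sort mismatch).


well-sorted; sort = A

    (s) : C
  (k (s)) : C
(h (k (s))) : A


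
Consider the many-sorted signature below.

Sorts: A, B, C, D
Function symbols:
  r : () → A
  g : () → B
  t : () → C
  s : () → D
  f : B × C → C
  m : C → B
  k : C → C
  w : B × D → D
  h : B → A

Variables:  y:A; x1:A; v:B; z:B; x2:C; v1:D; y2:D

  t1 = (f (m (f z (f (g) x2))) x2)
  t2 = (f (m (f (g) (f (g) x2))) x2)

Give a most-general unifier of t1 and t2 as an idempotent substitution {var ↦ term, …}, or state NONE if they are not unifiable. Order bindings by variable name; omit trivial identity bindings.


{z ↦ (g)}


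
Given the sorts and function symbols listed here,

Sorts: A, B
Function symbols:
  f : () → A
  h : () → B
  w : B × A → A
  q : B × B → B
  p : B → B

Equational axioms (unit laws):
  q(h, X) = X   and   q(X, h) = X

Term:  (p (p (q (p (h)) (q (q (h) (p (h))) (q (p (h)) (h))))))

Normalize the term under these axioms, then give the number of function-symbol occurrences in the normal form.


size = 10

1. (p (p (q (p (h)) (q (q (h) (p (h))) (q (p (h)) (h))))))  →  (p (p (q (p (h)) (q (p (h)) (q (p (h)) (h))))))
2. (p (p (q (p (h)) (q (p (h)) (q (p (h)) (h))))))  →  (p (p (q (p (h)) (q (p (h)) (p (h))))))
normal form: (p (p (q (p (h)) (q (p (h)) (p (h))))))


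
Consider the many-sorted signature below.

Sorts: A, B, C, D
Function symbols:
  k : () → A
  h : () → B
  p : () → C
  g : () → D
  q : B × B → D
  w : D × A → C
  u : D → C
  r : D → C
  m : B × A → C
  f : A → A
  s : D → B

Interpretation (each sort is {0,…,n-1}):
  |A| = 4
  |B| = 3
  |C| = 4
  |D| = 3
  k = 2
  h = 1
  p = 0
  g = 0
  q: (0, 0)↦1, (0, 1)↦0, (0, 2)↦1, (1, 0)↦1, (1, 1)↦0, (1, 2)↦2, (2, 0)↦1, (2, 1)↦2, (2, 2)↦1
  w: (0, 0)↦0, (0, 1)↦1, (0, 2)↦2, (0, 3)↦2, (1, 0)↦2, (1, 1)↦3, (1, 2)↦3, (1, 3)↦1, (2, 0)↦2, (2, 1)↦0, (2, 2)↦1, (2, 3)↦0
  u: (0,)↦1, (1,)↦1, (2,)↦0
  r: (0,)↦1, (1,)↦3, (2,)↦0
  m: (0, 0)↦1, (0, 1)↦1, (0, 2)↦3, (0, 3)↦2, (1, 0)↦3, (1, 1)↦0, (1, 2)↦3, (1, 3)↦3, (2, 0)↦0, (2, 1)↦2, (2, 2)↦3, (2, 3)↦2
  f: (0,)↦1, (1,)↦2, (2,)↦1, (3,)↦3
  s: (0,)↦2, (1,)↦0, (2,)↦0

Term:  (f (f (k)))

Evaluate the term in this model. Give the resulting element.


  k = 2
  (f (k)) = f(2,) = 1
  (f (f (k))) = f(1,) = 2

value = 2


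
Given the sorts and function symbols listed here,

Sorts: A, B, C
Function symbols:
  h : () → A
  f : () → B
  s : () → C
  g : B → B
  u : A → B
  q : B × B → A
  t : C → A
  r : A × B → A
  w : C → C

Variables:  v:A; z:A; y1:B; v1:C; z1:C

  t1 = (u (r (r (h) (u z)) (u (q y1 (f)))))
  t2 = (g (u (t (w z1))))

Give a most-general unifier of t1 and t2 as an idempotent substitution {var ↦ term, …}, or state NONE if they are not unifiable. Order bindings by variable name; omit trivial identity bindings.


head clash or occurs-check failure — not unifiable

NONE (not unifiable)


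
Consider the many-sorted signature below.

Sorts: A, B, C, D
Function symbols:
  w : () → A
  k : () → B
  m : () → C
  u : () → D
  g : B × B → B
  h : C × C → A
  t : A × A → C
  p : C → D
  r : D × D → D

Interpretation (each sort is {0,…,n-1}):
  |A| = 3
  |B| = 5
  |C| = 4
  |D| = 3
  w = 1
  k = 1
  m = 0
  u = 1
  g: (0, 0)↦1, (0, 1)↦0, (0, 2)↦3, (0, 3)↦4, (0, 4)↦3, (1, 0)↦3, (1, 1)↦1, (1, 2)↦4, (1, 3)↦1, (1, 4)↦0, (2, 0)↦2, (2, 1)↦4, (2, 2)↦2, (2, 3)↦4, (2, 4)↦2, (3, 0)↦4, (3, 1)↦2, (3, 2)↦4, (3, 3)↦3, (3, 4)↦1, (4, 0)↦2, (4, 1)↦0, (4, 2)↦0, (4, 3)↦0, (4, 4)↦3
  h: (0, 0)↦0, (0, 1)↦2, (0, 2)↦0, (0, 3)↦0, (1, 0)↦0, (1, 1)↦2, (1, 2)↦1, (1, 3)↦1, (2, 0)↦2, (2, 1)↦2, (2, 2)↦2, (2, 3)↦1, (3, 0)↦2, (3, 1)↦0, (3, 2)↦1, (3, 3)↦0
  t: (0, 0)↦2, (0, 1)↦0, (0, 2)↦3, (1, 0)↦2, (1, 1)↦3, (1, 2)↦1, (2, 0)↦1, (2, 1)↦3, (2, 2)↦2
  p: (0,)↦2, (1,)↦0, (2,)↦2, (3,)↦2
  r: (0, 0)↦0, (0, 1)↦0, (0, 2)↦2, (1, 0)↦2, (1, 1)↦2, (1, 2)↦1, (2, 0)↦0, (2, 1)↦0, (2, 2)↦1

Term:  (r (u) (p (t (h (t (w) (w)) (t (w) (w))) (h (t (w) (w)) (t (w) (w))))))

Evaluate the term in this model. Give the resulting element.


  u = 1
  w = 1
  w = 1
  (t (w) (w)) = t(1, 1) = 3
  w = 1
  w = 1
  (t (w) (w)) = t(1, 1) = 3
  (h (t (w) (w)) (t (w) (w))) = h(3, 3) = 0
  w = 1
  w = 1
  (t (w) (w)) = t(1, 1) = 3
  w = 1
  w = 1
  (t (w) (w)) = t(1, 1) = 3
  (h (t (w) (w)) (t (w) (w))) = h(3, 3) = 0
  (t (h (t (w) (w)) (t (w) (w))) (h (t (w) (w)) (t (w) (w)))) = t(0, 0) = 2
  (p (t (h (t (w) (w)) (t (w) (w))) (h (t (w) (w)) (t (w) (w))))) = p(2,) = 2
  (r (u) (p (t (h (t (w) (w)) (t (w) (w))) (h (t (w) (w)) (t (w) (w)))))) = r(1, 2) = 1

value = 1


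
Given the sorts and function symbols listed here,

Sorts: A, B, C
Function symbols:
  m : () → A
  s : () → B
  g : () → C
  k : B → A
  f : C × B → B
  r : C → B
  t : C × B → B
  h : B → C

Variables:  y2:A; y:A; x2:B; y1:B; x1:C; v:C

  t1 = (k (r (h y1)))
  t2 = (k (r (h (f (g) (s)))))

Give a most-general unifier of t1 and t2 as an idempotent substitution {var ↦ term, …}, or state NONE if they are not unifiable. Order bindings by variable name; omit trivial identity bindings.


{y1 ↦ (f (g) (s))}


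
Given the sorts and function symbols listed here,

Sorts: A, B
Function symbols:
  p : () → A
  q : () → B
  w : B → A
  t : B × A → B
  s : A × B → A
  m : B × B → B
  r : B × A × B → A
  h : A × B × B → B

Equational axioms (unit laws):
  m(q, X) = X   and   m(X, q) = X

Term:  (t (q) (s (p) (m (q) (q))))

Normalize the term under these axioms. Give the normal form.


normal form = (t (q) (s (p) (q)))

1. (t (q) (s (p) (m (q) (q))))  →  (t (q) (s (p) (q)))


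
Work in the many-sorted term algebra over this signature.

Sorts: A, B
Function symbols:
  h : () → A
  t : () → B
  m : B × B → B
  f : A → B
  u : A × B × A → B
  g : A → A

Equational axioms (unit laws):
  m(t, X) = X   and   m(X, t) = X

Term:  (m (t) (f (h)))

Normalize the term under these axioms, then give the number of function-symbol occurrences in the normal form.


size = 2

1. (m (t) (f (h)))  →  (f (h))
normal form: (f (h))


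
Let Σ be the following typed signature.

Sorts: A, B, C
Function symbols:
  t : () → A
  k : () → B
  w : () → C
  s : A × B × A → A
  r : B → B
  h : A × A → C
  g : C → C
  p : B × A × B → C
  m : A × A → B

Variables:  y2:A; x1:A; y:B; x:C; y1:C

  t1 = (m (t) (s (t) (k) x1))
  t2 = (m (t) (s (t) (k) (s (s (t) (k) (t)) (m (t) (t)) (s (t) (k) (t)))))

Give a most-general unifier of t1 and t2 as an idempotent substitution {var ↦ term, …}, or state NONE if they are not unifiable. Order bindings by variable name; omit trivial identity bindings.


{x1 ↦ (s (s (t) (k) (t)) (m (t) (t)) (s (t) (k) (t)))}


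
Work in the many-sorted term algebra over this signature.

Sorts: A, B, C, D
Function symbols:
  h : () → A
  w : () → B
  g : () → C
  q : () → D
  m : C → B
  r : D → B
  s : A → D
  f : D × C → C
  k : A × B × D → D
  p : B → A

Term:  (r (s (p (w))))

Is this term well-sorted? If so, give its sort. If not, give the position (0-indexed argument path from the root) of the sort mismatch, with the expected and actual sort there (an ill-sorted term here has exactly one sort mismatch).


      (w) : B
    (p (w)) : A
  (s (p (w))) : D
(r (s (p (w)))) : B

well-sorted; sort = B


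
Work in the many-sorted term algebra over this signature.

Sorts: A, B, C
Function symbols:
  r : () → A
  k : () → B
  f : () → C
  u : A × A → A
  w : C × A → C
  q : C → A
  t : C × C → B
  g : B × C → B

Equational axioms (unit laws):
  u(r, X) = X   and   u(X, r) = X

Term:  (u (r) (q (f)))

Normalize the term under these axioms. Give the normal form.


1. (u (r) (q (f)))  →  (q (f))

normal form = (q (f))


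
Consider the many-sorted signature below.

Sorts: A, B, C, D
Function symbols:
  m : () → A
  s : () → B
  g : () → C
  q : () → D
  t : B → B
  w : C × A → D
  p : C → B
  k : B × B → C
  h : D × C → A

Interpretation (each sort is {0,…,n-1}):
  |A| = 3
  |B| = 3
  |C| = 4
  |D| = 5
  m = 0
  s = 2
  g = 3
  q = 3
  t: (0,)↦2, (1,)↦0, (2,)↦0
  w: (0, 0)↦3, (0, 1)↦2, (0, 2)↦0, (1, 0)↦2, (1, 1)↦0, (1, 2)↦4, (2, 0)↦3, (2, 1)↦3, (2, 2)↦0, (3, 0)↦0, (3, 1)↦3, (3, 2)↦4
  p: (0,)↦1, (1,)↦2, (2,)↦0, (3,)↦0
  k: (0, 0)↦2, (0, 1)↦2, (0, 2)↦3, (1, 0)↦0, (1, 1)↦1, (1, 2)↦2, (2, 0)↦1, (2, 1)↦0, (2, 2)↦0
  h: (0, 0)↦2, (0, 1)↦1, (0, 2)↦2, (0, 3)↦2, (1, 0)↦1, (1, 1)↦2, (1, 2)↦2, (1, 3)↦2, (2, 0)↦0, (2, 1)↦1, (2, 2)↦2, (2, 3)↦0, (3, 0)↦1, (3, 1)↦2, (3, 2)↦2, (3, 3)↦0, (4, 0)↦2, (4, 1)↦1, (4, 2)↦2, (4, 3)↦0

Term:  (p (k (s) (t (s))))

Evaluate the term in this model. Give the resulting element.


value = 2

  s = 2
  s = 2
  (t (s)) = t(2,) = 0
  (k (s) (t (s))) = k(2, 0) = 1
  (p (k (s) (t (s)))) = p(1,) = 2


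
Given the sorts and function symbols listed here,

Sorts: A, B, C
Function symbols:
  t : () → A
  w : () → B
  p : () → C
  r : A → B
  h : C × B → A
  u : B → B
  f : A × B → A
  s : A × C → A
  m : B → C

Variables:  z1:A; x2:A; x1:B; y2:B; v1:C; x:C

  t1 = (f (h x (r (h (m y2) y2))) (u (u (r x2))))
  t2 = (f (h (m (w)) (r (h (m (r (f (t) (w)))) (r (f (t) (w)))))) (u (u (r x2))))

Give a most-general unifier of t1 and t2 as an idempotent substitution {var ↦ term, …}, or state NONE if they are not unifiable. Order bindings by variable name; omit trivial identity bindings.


{x ↦ (m (w)), y2 ↦ (r (f (t) (w)))}


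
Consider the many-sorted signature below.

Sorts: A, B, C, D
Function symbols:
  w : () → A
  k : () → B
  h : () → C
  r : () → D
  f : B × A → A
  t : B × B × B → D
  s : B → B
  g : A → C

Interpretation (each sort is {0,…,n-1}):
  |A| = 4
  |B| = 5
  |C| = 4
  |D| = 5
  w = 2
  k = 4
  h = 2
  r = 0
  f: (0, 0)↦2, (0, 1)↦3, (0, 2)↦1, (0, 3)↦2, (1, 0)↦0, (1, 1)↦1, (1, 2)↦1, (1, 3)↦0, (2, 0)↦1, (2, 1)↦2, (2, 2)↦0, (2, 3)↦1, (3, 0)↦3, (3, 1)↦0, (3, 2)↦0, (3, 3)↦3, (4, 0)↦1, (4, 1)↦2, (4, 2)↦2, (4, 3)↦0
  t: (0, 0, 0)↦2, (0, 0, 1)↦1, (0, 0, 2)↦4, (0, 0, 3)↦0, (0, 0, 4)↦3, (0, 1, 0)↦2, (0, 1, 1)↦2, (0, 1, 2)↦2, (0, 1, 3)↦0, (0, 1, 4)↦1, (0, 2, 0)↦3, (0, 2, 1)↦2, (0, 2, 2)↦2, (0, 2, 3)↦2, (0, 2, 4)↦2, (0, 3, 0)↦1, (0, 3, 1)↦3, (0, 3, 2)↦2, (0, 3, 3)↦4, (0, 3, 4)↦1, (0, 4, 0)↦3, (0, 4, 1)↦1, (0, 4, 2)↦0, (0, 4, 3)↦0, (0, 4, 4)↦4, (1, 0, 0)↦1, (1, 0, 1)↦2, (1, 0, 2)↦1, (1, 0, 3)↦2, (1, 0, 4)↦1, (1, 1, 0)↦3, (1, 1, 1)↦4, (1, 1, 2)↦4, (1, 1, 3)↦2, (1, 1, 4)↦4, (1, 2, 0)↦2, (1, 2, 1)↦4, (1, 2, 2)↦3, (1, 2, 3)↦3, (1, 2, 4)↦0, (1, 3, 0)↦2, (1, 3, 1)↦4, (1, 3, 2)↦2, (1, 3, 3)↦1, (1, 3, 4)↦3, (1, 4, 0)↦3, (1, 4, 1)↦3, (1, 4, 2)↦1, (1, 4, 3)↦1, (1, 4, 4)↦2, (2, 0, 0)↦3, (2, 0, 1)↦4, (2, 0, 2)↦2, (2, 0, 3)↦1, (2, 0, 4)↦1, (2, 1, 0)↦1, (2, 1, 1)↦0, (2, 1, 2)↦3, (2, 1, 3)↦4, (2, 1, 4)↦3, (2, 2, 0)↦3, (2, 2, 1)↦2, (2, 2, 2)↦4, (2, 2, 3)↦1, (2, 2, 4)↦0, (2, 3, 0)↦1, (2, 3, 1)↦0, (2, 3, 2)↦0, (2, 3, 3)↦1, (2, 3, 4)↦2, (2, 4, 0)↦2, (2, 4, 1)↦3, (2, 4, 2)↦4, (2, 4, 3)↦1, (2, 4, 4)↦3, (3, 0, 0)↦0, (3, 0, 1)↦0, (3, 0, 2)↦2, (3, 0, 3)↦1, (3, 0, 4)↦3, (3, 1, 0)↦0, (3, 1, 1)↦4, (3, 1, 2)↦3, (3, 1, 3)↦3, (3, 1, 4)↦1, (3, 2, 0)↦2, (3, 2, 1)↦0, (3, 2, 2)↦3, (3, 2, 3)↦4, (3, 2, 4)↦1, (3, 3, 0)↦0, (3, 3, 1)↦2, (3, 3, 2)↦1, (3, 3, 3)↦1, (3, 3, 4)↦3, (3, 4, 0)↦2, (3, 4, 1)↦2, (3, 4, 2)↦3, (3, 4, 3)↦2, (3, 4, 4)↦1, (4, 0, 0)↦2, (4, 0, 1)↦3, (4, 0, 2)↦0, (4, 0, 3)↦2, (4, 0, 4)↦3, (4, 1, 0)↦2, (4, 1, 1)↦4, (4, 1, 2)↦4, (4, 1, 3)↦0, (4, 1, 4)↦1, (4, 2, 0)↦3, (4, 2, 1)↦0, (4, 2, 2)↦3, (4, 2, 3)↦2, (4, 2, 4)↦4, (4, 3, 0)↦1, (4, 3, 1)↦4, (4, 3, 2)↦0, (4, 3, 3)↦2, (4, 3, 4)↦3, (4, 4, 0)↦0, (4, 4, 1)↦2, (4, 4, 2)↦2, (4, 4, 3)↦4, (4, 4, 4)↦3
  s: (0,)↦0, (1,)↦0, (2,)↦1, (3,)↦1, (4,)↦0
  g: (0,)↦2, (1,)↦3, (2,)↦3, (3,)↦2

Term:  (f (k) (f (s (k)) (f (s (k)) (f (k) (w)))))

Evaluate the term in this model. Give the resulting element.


  k = 4
  k = 4
  (s (k)) = s(4,) = 0
  k = 4
  (s (k)) = s(4,) = 0
  k = 4
  w = 2
  (f (k) (w)) = f(4, 2) = 2
  (f (s (k)) (f (k) (w))) = f(0, 2) = 1
  (f (s (k)) (f (s (k)) (f (k) (w)))) = f(0, 1) = 3
  (f (k) (f (s (k)) (f (s (k)) (f (k) (w))))) = f(4, 3) = 0

value = 0


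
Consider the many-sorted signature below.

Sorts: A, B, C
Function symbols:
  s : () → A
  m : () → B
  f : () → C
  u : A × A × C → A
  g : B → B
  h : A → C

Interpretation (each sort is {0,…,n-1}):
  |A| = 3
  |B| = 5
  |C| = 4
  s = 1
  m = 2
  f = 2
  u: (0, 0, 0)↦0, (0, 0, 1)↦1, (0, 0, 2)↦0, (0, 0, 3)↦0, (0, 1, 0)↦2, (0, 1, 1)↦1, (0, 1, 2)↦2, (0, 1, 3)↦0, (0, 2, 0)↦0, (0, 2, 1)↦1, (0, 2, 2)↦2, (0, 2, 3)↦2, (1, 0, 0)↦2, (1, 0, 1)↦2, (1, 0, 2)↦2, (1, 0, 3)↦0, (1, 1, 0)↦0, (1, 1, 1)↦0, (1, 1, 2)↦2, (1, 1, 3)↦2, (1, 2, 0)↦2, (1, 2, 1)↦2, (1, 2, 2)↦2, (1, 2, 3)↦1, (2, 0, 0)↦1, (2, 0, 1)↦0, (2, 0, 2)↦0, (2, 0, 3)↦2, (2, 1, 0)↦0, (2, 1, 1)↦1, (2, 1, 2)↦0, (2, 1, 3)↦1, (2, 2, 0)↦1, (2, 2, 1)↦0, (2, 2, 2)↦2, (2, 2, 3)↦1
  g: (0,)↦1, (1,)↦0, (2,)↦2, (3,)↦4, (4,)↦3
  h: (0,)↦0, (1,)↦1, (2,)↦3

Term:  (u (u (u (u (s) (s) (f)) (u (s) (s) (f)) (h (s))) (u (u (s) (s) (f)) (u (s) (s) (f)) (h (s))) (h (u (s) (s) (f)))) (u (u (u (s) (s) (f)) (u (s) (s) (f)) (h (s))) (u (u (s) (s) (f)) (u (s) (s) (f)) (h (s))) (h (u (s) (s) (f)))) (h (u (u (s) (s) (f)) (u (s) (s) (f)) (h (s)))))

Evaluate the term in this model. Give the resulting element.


value = 0

  s = 1
  s = 1
  f = 2
  (u (s) (s) (f)) = u(1, 1, 2) = 2
  s = 1
  s = 1
  f = 2
  (u (s) (s) (f)) = u(1, 1, 2) = 2
  s = 1
  (h (s)) = h(1,) = 1
  (u (u (s) (s) (f)) (u (s) (s) (f)) (h (s))) = u(2, 2, 1) = 0
  s = 1
  s = 1
  f = 2
  (u (s) (s) (f)) = u(1, 1, 2) = 2
  s = 1
  s = 1
  f = 2
  (u (s) (s) (f)) = u(1, 1, 2) = 2
  s = 1
  (h (s)) = h(1,) = 1
  (u (u (s) (s) (f)) (u (s) (s) (f)) (h (s))) = u(2, 2, 1) = 0
  s = 1
  s = 1
  f = 2
  (u (s) (s) (f)) = u(1, 1, 2) = 2
  (h (u (s) (s) (f))) = h(2,) = 3
  (u (u (u (s) (s) (f)) (u (s) (s) (f)) (h (s))) (u (u (s) (s) (f)) (u (s) (s) (f)) (h (s))) (h (u (s) (s) (f)))) = u(0, 0, 3) = 0
  s = 1
  s = 1
  f = 2
  (u (s) (s) (f)) = u(1, 1, 2) = 2
  s = 1
  s = 1
  f = 2
  (u (s) (s) (f)) = u(1, 1, 2) = 2
  s = 1
  (h (s)) = h(1,) = 1
  (u (u (s) (s) (f)) (u (s) (s) (f)) (h (s))) = u(2, 2, 1) = 0
  s = 1
  s = 1
  f = 2
  (u (s) (s) (f)) = u(1, 1, 2) = 2
  s = 1
  s = 1
  f = 2
  (u (s) (s) (f)) = u(1, 1, 2) = 2
  s = 1
  (h (s)) = h(1,) = 1
  (u (u (s) (s) (f)) (u (s) (s) (f)) (h (s))) = u(2, 2, 1) = 0
  s = 1
  s = 1
  f = 2
  (u (s) (s) (f)) = u(1, 1, 2) = 2
  (h (u (s) (s) (f))) = h(2,) = 3
  (u (u (u (s) (s) (f)) (u (s) (s) (f)) (h (s))) (u (u (s) (s) (f)) (u (s) (s) (f)) (h (s))) (h (u (s) (s) (f)))) = u(0, 0, 3) = 0
  s = 1
  s = 1
  f = 2
  (u (s) (s) (f)) = u(1, 1, 2) = 2
  s = 1
  s = 1
  f = 2
  (u (s) (s) (f)) = u(1, 1, 2) = 2
  s = 1
  (h (s)) = h(1,) = 1
  (u (u (s) (s) (f)) (u (s) (s) (f)) (h (s))) = u(2, 2, 1) = 0
  (h (u (u (s) (s) (f)) (u (s) (s) (f)) (h (s)))) = h(0,) = 0
  (u (u (u (u (s) (s) (f)) (u (s) (s) (f)) (h (s))) (u (u (s) (s) (f)) (u (s) (s) (f)) (h (s))) (h (u (s) (s) (f)))) (u (u (u (s) (s) (f)) (u (s) (s) (f)) (h (s))) (u (u (s) (s) (f)) (u (s) (s) (f)) (h (s))) (h (u (s) (s) (f)))) (h (u (u (s) (s) (f)) (u (s) (s) (f)) (h (s))))) = u(0, 0, 0) = 0


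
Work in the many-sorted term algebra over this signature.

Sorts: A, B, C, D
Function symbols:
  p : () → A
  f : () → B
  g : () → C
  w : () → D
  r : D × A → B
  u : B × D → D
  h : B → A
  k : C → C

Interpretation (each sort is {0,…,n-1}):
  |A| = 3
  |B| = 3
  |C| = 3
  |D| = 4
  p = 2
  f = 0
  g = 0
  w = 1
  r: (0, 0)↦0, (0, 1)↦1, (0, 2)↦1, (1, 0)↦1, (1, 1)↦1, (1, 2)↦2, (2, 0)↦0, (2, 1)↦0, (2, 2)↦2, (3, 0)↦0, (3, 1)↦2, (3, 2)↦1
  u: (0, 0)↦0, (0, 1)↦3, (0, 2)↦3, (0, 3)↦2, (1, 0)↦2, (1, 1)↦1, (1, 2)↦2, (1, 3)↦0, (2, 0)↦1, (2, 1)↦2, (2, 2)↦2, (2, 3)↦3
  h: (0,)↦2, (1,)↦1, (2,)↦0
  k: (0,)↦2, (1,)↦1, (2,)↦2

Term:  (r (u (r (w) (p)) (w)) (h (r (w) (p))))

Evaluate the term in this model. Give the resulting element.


value = 0

  w = 1
  p = 2
  (r (w) (p)) = r(1, 2) = 2
  w = 1
  (u (r (w) (p)) (w)) = u(2, 1) = 2
  w = 1
  p = 2
  (r (w) (p)) = r(1, 2) = 2
  (h (r (w) (p))) = h(2,) = 0
  (r (u (r (w) (p)) (w)) (h (r (w) (p)))) = r(2, 0) = 0


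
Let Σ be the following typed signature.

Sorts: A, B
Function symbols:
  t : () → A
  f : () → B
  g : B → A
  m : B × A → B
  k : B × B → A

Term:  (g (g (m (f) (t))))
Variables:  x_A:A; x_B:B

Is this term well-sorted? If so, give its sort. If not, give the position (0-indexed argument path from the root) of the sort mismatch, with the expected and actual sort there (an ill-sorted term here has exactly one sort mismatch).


      (f) : B
      (t) : A
    (m (f) (t)) : B
  (g (m (f) (t))) : A
(g (g (m (f) (t)))) : ✗ arg 0 at [0] has sort A, expected B

ill-sorted at position [0]: expected B, got A


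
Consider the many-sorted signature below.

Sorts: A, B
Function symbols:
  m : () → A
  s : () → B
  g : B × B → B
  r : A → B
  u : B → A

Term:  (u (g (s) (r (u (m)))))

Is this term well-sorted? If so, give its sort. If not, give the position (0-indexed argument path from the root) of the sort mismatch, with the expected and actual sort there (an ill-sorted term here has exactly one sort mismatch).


ill-sorted at position [0, 1, 0, 0]: expected B, got A

    (s) : B
        (m) : A
      (u (m)) : ✗ arg 0 at [0, 1, 0, 0] has sort A, expected B


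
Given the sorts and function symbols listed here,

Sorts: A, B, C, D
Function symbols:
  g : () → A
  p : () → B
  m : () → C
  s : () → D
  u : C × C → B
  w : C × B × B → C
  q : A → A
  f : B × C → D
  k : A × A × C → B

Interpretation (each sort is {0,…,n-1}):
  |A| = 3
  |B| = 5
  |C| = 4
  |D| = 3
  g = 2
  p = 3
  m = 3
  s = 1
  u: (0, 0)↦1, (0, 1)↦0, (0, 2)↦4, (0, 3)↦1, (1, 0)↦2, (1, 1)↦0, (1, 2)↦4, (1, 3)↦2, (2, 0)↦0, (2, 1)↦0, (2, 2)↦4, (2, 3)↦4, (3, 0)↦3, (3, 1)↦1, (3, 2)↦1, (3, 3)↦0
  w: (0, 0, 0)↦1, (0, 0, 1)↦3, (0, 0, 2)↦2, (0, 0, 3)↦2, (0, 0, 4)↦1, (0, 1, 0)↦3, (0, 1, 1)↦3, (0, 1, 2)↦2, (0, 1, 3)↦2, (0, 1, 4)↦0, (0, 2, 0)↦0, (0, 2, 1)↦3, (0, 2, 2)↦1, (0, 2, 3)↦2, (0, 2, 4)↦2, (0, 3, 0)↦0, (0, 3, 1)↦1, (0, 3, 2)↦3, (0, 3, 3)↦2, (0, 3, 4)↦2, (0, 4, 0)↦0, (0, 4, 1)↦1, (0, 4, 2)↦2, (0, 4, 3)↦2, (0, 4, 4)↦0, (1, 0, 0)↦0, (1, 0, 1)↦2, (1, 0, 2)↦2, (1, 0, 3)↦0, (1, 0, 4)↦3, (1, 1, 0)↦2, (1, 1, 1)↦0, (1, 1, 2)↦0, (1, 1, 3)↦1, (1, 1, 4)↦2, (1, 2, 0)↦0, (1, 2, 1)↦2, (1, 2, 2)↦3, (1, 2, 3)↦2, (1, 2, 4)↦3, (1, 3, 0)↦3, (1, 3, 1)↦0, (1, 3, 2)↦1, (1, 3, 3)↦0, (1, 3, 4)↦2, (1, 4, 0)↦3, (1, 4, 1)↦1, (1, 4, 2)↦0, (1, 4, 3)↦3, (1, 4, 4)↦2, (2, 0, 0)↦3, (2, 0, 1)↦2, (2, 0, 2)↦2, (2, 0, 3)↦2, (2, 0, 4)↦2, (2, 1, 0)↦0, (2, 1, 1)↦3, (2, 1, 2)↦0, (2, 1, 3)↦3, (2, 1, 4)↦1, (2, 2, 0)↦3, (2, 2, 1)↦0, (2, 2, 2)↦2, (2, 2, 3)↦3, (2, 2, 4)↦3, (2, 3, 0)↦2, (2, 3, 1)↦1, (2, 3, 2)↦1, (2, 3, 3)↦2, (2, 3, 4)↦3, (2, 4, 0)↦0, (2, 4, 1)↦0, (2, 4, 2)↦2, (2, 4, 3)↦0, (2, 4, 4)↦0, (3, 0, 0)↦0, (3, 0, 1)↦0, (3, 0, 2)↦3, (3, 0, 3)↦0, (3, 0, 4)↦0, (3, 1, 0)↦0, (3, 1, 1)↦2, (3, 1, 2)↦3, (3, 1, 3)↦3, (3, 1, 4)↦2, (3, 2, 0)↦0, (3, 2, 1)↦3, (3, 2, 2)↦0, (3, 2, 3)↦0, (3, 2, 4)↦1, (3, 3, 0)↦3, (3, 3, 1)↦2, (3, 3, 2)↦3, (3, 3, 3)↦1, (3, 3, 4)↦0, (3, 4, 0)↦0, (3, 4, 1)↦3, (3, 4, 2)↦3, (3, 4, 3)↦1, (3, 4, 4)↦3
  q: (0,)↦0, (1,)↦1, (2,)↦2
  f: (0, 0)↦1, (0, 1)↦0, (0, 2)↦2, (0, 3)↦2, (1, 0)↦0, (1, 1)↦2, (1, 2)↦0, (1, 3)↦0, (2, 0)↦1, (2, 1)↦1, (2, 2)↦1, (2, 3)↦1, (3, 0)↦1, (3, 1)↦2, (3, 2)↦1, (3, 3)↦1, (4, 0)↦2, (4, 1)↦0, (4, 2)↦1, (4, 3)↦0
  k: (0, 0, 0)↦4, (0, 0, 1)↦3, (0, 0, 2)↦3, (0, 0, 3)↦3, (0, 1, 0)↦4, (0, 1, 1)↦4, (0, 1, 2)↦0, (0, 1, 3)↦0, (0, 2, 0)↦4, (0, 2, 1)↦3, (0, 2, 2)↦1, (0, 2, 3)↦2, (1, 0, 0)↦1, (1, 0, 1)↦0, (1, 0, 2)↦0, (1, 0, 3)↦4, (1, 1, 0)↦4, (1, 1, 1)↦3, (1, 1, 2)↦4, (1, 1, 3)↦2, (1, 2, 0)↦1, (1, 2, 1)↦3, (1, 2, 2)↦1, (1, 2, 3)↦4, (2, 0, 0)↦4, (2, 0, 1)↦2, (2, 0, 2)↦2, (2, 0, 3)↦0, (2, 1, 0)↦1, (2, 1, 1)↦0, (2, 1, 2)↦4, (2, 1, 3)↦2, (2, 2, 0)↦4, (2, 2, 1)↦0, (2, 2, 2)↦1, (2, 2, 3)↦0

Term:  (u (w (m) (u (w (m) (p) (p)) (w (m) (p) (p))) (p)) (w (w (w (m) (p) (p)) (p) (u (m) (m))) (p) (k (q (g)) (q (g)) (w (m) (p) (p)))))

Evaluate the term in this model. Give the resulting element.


value = 1

  m = 3
  m = 3
  p = 3
  p = 3
  (w (m) (p) (p)) = w(3, 3, 3) = 1
  m = 3
  p = 3
  p = 3
  (w (m) (p) (p)) = w(3, 3, 3) = 1
  (u (w (m) (p) (p)) (w (m) (p) (p))) = u(1, 1) = 0
  p = 3
  (w (m) (u (w (m) (p) (p)) (w (m) (p) (p))) (p)) = w(3, 0, 3) = 0
  m = 3
  p = 3
  p = 3
  (w (m) (p) (p)) = w(3, 3, 3) = 1
  p = 3
  m = 3
  m = 3
  (u (m) (m)) = u(3, 3) = 0
  (w (w (m) (p) (p)) (p) (u (m) (m))) = w(1, 3, 0) = 3
  p = 3
  g = 2
  (q (g)) = q(2,) = 2
  g = 2
  (q (g)) = q(2,) = 2
  m = 3
  p = 3
  p = 3
  (w (m) (p) (p)) = w(3, 3, 3) = 1
  (k (q (g)) (q (g)) (w (m) (p) (p))) = k(2, 2, 1) = 0
  (w (w (w (m) (p) (p)) (p) (u (m) (m))) (p) (k (q (g)) (q (g)) (w (m) (p) (p)))) = w(3, 3, 0) = 3
  (u (w (m) (u (w (m) (p) (p)) (w (m) (p) (p))) (p)) (w (w (w (m) (p) (p)) (p) (u (m) (m))) (p) (k (q (g)) (q (g)) (w (m) (p) (p))))) = u(0, 3) = 1


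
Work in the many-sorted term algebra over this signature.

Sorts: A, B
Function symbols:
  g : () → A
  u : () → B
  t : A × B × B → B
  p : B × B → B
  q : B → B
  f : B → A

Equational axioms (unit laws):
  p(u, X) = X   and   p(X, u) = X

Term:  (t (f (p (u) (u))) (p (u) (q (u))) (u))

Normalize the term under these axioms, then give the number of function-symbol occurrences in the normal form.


size = 6

1. (t (f (p (u) (u))) (p (u) (q (u))) (u))  →  (t (f (u)) (p (u) (q (u))) (u))
2. (t (f (u)) (p (u) (q (u))) (u))  →  (t (f (u)) (q (u)) (u))
normal form: (t (f (u)) (q (u)) (u))


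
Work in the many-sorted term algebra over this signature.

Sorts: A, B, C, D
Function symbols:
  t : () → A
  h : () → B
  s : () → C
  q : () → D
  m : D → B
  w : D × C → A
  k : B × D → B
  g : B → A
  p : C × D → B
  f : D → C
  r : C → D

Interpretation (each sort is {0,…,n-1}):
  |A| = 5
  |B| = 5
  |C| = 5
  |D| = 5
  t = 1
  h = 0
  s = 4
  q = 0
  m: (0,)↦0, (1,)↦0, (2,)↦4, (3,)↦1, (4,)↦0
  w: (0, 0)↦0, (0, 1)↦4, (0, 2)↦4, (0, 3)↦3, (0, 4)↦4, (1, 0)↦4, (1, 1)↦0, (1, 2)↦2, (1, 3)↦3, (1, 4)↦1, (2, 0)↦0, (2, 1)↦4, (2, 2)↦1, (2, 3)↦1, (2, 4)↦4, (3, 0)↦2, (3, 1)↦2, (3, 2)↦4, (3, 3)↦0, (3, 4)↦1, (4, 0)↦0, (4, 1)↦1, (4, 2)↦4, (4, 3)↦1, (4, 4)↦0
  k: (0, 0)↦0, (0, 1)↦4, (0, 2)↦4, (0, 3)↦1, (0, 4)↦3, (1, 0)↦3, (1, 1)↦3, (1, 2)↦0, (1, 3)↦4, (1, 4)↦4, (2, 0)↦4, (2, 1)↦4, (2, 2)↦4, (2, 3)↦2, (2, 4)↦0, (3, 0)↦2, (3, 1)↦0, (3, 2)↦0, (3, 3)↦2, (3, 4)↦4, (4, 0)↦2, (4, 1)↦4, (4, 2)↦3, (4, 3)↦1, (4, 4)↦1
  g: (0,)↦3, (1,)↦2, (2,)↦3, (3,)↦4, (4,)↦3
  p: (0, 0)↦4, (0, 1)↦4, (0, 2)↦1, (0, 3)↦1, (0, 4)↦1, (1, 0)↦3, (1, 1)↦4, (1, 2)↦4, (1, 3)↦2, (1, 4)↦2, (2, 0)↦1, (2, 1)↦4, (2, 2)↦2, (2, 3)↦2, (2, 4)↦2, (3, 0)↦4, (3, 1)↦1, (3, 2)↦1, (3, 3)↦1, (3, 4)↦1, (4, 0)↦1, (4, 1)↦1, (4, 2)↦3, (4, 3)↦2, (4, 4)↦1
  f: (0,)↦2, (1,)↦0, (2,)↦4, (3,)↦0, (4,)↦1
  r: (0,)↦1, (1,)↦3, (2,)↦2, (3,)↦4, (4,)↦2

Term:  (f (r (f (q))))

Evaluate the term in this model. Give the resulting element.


  q = 0
  (f (q)) = f(0,) = 2
  (r (f (q))) = r(2,) = 2
  (f (r (f (q)))) = f(2,) = 4

value = 4


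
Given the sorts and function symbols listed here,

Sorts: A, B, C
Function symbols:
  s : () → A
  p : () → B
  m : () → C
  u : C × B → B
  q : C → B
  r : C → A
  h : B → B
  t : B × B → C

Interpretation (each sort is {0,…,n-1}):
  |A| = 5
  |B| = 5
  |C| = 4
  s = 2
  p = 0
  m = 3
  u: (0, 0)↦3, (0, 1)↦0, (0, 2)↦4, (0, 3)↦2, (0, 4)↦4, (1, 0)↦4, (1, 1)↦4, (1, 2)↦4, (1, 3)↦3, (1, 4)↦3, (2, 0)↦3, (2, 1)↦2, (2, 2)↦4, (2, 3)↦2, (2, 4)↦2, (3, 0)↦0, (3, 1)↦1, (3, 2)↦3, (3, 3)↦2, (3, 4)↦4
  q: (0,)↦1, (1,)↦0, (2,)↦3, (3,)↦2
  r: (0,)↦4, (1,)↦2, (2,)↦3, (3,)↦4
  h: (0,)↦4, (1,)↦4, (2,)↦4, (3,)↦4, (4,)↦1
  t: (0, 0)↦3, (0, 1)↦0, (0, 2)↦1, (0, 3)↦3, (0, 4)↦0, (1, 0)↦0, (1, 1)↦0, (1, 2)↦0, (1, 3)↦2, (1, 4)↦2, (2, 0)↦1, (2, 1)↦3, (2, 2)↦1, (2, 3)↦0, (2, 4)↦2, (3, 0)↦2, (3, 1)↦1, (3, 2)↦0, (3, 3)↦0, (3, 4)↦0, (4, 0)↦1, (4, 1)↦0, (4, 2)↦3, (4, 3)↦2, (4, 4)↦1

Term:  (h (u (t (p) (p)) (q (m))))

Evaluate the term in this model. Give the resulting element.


value = 4

  p = 0
  p = 0
  (t (p) (p)) = t(0, 0) = 3
  m = 3
  (q (m)) = q(3,) = 2
  (u (t (p) (p)) (q (m))) = u(3, 2) = 3
  (h (u (t (p) (p)) (q (m)))) = h(3,) = 4


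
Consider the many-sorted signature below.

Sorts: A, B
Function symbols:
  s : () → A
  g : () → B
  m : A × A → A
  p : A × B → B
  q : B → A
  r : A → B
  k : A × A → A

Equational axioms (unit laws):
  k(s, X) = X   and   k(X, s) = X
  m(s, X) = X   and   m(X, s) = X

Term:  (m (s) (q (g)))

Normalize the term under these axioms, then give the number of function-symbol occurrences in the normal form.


size = 2

1. (m (s) (q (g)))  →  (q (g))
normal form: (q (g))


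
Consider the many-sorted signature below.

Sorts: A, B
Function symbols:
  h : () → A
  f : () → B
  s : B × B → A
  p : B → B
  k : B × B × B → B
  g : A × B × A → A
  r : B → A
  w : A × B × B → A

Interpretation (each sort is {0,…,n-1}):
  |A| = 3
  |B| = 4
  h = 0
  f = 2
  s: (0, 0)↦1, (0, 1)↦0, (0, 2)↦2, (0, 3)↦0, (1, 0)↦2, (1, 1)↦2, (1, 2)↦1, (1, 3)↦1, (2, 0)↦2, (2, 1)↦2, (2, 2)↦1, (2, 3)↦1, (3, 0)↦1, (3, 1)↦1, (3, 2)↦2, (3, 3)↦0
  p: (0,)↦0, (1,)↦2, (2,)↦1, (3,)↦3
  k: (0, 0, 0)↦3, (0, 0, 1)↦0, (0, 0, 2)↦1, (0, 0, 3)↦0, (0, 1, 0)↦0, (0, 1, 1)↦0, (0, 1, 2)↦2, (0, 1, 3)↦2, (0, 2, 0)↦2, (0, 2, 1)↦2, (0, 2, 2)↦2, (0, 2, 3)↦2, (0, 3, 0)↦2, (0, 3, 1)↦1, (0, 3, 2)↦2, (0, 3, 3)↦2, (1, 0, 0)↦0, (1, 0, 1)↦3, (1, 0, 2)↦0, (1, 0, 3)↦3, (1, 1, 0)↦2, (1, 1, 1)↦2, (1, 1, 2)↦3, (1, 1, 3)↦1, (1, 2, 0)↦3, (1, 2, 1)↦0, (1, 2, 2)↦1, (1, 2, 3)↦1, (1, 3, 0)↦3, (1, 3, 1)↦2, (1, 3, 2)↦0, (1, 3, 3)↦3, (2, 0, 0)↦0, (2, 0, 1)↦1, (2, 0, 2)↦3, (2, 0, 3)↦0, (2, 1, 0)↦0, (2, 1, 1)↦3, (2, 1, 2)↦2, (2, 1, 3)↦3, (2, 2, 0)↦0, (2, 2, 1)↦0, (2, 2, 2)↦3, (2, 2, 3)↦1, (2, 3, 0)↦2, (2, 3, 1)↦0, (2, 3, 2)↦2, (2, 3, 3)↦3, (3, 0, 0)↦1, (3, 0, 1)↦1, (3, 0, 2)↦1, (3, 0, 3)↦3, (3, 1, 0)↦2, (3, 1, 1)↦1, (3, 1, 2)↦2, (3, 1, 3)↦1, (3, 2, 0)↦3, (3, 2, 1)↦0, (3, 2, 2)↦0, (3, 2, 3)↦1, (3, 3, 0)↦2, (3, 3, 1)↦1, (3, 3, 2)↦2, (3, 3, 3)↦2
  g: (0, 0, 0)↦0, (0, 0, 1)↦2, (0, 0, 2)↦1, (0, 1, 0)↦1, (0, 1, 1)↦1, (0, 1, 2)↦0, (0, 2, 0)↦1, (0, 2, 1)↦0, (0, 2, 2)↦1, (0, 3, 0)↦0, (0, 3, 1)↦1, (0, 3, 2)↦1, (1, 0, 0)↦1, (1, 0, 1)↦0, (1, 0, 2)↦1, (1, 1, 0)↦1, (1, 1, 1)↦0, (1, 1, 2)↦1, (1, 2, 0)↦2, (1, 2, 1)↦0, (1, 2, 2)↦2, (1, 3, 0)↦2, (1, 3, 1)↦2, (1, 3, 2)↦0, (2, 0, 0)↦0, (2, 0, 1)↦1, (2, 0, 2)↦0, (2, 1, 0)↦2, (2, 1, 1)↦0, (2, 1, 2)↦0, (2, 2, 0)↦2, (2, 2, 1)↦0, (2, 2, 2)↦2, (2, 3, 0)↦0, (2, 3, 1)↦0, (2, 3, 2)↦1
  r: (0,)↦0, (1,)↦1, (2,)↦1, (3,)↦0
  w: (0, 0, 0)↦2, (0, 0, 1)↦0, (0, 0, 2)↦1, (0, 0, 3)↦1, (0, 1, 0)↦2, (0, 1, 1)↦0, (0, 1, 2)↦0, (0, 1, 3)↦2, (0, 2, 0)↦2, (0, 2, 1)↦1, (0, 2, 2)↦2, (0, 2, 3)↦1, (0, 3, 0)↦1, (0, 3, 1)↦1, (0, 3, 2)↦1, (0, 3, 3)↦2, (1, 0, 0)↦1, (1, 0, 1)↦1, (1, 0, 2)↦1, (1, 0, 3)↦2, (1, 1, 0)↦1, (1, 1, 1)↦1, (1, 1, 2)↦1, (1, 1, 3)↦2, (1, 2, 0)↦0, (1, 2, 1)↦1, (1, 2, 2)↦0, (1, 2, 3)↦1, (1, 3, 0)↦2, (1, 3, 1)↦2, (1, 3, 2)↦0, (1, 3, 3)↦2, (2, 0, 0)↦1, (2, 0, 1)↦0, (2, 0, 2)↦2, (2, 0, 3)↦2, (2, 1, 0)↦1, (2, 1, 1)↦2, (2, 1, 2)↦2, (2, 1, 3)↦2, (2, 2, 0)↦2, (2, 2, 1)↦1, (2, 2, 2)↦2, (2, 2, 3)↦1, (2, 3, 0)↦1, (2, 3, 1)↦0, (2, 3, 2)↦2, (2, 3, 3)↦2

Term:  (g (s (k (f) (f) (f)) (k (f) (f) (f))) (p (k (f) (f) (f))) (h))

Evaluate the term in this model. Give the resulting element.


  f = 2
  f = 2
  f = 2
  (k (f) (f) (f)) = k(2, 2, 2) = 3
  f = 2
  f = 2
  f = 2
  (k (f) (f) (f)) = k(2, 2, 2) = 3
  (s (k (f) (f) (f)) (k (f) (f) (f))) = s(3, 3) = 0
  f = 2
  f = 2
  f = 2
  (k (f) (f) (f)) = k(2, 2, 2) = 3
  (p (k (f) (f) (f))) = p(3,) = 3
  h = 0
  (g (s (k (f) (f) (f)) (k (f) (f) (f))) (p (k (f) (f) (f))) (h)) = g(0, 3, 0) = 0

value = 0
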